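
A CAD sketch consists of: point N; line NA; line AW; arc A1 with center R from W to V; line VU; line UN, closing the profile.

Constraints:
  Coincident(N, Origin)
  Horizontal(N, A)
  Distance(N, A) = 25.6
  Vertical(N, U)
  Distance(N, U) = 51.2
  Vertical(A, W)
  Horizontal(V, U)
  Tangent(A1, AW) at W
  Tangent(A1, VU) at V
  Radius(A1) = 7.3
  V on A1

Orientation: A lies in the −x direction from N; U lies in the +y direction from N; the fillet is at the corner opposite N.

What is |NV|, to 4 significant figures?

54.37

The virtual corner opposite N is at (-25.60, 51.20). The tangent condition forces RW to be normal to AW and since A1 is tangent to VU there, RV ⟂ VU, with radius 7.3, so the center R sits 7.3 in from both sides at R = (-18.30, 43.90). That places the tangent points at W = (-25.60, 43.90) on AW and V = (-18.30, 51.20) on VU. Then |NV| = |V − N| = 54.37.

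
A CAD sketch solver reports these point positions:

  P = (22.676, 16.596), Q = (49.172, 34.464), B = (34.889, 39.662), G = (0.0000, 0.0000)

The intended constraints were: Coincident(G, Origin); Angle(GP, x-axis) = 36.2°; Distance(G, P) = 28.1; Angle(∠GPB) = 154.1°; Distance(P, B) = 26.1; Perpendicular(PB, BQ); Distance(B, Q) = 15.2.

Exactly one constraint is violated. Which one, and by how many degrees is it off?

Perpendicular(PB, BQ) — off by 7.90°.

G = (0.00, 0.00) ✓; GP at 36.20° ✓; |GP| = 28.10 ✓; ∠GPB = 154.1° ✓; |PB| = 26.10 ✓; ∠(PB, BQ) = 82.10° ✗; |BQ| = 15.20 ✓.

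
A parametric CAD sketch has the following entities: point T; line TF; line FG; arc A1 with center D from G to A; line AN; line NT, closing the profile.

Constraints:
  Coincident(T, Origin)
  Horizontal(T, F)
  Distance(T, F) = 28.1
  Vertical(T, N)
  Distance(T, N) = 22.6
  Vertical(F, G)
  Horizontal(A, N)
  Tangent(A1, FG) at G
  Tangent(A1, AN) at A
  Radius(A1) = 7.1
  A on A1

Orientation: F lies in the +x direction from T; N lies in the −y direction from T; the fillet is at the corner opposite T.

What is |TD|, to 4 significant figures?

26.10

T is at the origin; T and F share the same y with |TF| = 28.1 and F on the +x side, so F = (28.10, 0.000). T and N share the same x with |TN| = 22.6 and N on the −y side, so N = (0.000, -22.60). The virtual corner opposite T is at (28.10, -22.60). Since A1 is tangent to FG there, DG ⟂ FG and the tangent condition forces DA to be normal to AN, with radius 7.1, so the center D sits 7.1 in from both sides at D = (21.00, -15.50). Then |TD| = |D − T| = 26.10.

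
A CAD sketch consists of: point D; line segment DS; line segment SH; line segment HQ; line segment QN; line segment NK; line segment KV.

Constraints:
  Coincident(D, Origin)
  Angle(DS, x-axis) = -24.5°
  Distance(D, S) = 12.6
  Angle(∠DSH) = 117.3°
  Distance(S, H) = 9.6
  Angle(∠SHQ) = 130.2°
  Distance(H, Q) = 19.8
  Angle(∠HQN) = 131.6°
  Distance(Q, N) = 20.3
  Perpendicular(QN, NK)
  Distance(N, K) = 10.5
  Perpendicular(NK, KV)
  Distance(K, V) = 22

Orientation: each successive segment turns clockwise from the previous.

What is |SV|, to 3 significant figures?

17.1

QN ⟂ NK, so NK runs at 84.6°; with |NK| = 10.5, K = (-21.8, -16.0). NK is perpendicular to KV, so KV runs at -5.40°; with |KV| = 22.0, V = (0.134, -18.0). Then |SV| = |V − S| = 17.1.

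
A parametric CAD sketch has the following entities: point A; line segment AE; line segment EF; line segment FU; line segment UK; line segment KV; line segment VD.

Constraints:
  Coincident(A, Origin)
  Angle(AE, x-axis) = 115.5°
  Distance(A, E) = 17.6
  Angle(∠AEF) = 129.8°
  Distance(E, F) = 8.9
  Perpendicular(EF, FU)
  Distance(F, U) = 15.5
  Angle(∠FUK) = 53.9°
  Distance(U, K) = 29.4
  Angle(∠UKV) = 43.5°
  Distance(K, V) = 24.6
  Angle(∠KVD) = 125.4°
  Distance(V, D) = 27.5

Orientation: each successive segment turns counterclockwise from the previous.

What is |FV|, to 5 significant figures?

5.0316

A is at the origin; AE runs at 115.5° with length 17.6, so E = (-7.5770, 15.886). ∠AEF = 129.8° gives EF at 165.70° from the x-axis; with |EF| = 8.9, F = (-16.201, 18.084). The perpendicularity gives FU at right angles to EF, so FU runs at -104.30°; with |FU| = 15.5, U = (-20.030, 3.0640). ∠FUK = 53.9° gives UK at 21.800° from the x-axis; with |UK| = 29.4, K = (7.2678, 13.982). ∠UKV = 43.5° gives KV at 158.30° from the x-axis; with |KV| = 24.6, V = (-15.589, 23.078). Then |FV| = |V − F| = 5.0316.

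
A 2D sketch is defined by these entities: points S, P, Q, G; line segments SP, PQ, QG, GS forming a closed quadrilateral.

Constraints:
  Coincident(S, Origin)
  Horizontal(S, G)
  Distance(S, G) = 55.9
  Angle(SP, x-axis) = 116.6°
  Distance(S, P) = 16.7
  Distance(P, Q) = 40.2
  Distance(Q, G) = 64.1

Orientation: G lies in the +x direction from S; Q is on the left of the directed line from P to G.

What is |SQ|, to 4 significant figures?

50.79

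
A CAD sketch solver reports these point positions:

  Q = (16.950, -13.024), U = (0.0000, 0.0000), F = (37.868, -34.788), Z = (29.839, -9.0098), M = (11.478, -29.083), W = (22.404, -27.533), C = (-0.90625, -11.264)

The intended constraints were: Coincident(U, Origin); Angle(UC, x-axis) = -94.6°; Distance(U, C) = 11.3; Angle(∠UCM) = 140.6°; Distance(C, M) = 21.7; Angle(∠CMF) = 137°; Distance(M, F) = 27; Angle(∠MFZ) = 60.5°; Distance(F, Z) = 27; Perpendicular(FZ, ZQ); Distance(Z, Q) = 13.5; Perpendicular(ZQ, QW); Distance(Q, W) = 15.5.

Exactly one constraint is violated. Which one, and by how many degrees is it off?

Perpendicular(ZQ, QW) — off by 3.30°.

U = (0.00, 0.00) ✓; UC at -94.60° ✓; |UC| = 11.30 ✓; ∠UCM = 140.6° ✓; |CM| = 21.70 ✓; ∠CMF = 137.0° ✓; |MF| = 27.00 ✓; ∠MFZ = 60.50° ✓; |FZ| = 27.00 ✓; ∠(FZ, ZQ) = 90.00° ✓; |ZQ| = 13.50 ✓; ∠(ZQ, QW) = 93.30° ✗; |QW| = 15.50 ✓.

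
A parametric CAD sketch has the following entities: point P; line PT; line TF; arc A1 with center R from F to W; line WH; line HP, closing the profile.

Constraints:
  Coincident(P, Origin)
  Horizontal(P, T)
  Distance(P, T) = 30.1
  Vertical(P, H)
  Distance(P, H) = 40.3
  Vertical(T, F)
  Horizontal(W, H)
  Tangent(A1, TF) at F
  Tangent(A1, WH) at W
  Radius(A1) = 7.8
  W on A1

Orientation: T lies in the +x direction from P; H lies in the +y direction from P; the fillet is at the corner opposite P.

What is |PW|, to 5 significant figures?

46.058

P is at the origin; P and T share the same y with |PT| = 30.1 and T on the +x side, so T = (30.100, 0.0000). PH is vertical with |PH| = 40.3 and H on the +y side, so H = (0.0000, 40.300). The virtual corner opposite P is at (30.100, 40.300). Tangency of A1 to TF means the radius RF is perpendicular to TF and tangency of A1 to WH means the radius RW is perpendicular to WH, with radius 7.8, so the center R sits 7.8 in from both sides at R = (22.300, 32.500). That places the tangent points at F = (30.100, 32.500) on TF and W = (22.300, 40.300) on WH. Then |PW| = |W − P| = 46.058.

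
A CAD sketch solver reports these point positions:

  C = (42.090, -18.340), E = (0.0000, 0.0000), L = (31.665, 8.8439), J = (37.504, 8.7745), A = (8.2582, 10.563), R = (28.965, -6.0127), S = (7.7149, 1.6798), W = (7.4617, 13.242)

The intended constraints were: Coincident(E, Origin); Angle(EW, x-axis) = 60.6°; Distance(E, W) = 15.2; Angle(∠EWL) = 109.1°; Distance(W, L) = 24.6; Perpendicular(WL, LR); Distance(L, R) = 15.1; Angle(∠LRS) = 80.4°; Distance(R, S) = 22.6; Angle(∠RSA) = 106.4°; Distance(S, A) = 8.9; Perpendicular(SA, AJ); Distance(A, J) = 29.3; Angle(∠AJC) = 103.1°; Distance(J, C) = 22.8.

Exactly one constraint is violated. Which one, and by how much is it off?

Distance(J, C) = 22.8 — off by 4.70.

E = (0.00, 0.00) ✓; EW at 60.60° ✓; |EW| = 15.20 ✓; ∠EWL = 109.1° ✓; |WL| = 24.60 ✓; ∠(WL, LR) = 90.00° ✓; |LR| = 15.10 ✓; ∠LRS = 80.40° ✓; |RS| = 22.60 ✓; ∠RSA = 106.4° ✓; |SA| = 8.900 ✓; ∠(SA, AJ) = 90.00° ✓; |AJ| = 29.30 ✓; ∠AJC = 103.1° ✓; |JC| = 27.50 ✗.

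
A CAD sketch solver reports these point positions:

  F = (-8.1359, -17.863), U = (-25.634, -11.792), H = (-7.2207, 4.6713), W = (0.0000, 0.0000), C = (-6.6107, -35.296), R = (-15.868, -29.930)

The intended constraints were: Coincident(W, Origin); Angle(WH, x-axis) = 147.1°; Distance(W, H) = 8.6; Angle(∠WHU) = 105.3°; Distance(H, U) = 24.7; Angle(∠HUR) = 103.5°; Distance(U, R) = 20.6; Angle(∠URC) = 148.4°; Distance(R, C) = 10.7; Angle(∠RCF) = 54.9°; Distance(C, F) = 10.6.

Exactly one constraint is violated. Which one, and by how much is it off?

Distance(C, F) = 10.6 — off by 6.90.

W = (0.00, 0.00) ✓; WH at 147.1° ✓; |WH| = 8.600 ✓; ∠WHU = 105.3° ✓; |HU| = 24.70 ✓; ∠HUR = 103.5° ✓; |UR| = 20.60 ✓; ∠URC = 148.4° ✓; |RC| = 10.70 ✓; ∠RCF = 54.90° ✓; |CF| = 17.50 ✗.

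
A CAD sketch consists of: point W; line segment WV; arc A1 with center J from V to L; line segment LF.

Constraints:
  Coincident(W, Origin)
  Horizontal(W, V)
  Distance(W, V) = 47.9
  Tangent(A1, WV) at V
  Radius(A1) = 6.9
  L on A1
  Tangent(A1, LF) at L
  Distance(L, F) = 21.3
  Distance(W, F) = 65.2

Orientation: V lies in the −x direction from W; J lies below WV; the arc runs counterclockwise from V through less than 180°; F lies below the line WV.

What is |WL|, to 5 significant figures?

54.830

Checks: |JL| = 6.900 ✓; ∠(JL, LF) = 90.00° ✓; |LF| = 21.30 ✓; |WF| = 65.20 ✓.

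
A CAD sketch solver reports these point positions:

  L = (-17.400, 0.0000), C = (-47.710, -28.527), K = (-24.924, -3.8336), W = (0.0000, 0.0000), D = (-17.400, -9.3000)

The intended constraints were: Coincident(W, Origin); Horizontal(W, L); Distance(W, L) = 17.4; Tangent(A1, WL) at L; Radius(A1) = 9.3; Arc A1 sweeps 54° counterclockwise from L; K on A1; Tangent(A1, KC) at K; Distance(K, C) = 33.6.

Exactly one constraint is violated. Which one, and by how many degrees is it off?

Tangent(A1, KC) at K — off by 6.70°.

W = (0.00, 0.00) ✓; W.y = 0.00, L.y = 0.00 ✓; |WL| = 17.40 ✓; ∠(DL, LW) = 90.00° ✓; |DL| = 9.300 ✓; bearing(D→K) − bearing(D→L) = 54.00° ✓; |DK| = 9.300 ✓; ∠(DK, KC) = 96.70° ✗; |KC| = 33.60 ✓.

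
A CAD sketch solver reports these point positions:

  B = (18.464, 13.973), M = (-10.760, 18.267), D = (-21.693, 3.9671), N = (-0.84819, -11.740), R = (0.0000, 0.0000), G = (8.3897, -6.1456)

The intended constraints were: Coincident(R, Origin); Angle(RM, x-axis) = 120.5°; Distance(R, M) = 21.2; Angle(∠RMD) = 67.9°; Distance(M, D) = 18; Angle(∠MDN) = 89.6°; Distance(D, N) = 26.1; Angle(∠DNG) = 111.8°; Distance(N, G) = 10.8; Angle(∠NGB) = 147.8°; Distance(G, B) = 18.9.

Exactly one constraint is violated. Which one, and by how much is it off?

Distance(G, B) = 18.9 — off by 3.60.

R = (0.00, 0.00) ✓; RM at 120.5° ✓; |RM| = 21.20 ✓; ∠RMD = 67.90° ✓; |MD| = 18.00 ✓; ∠MDN = 89.60° ✓; |DN| = 26.10 ✓; ∠DNG = 111.8° ✓; |NG| = 10.80 ✓; ∠NGB = 147.8° ✓; |GB| = 22.50 ✗.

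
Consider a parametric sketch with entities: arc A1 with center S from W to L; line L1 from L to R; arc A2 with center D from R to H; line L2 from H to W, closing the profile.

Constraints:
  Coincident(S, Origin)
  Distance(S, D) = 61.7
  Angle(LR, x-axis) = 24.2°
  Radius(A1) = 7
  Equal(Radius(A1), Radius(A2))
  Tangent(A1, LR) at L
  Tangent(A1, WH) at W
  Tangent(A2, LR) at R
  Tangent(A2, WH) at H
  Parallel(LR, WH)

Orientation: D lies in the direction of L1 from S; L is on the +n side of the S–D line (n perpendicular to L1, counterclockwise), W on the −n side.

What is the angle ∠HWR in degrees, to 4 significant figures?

12.78°

The slot axis is L1's direction at 24.2°, so u = (cos 24.2°, sin 24.2°) = (0.9121, 0.4099) and n = (−sin 24.2°, cos 24.2°) = (-0.4099, 0.9121). S is at the origin and D lies 61.7 along u from S, so D = 61.7·u = (56.28, 25.29). Tangency of A1 to both parallel lines with radius 7.0 puts L and W at S ± 7.0·n: L = (-2.869, 6.385), W = (2.869, -6.385). Equal radii place R and H the same way about D: R = D + 7.0·n = (53.41, 31.68), H = D − 7.0·n = (59.15, 18.91). Then cos ∠HWR = WH·WR / (|WH||WR|), giving 12.78°.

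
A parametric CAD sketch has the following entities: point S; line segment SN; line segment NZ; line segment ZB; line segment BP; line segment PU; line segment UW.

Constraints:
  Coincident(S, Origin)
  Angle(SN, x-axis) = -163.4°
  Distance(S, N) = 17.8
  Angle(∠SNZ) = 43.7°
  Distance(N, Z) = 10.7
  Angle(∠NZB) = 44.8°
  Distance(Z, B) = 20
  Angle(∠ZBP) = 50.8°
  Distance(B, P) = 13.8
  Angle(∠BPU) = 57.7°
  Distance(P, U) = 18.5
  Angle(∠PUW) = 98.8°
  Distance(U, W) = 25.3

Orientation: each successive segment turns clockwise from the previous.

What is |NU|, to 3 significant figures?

14.6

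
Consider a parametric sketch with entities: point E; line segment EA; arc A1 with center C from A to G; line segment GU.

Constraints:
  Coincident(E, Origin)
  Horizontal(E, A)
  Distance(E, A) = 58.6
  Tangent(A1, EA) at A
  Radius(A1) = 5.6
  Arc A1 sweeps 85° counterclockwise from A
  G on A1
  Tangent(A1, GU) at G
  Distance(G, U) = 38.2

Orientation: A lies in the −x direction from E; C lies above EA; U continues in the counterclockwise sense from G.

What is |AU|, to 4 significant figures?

44.08

E is at the origin; EA is horizontal with |EA| = 58.6 and A on the −x side, so A = (-58.60, 0.000). Tangency of A1 to EA means the radius CA is perpendicular to EA, so C = A + (0, 5.6) = (-58.60, 5.600). On A1, A sits at bearing -90° from C; an 85° counterclockwise sweep puts G at bearing -5°, so G = C + 5.6·(cos -5°, sin -5°) = (-53.02, 5.112). Tangency of A1 to GU means the radius CG is perpendicular to GU, so GU runs along (−sin -5°, cos -5°); with |GU| = 38.2, U = (-49.69, 43.17). Then |AU| = |U − A| = 44.08.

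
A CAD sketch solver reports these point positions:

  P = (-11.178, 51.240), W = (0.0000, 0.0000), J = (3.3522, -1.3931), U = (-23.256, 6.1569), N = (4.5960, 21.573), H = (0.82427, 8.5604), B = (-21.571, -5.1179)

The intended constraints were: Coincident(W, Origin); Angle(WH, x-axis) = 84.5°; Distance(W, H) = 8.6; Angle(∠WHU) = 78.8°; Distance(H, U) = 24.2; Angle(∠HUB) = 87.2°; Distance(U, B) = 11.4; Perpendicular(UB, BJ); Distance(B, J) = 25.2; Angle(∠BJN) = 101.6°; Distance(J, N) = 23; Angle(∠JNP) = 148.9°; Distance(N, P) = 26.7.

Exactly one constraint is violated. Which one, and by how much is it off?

Distance(N, P) = 26.7 — off by 6.90.

W = (0.00, 0.00) ✓; WH at 84.50° ✓; |WH| = 8.600 ✓; ∠WHU = 78.80° ✓; |HU| = 24.20 ✓; ∠HUB = 87.20° ✓; |UB| = 11.40 ✓; ∠(UB, BJ) = 90.00° ✓; |BJ| = 25.20 ✓; ∠BJN = 101.6° ✓; |JN| = 23.00 ✓; ∠JNP = 148.9° ✓; |NP| = 33.60 ✗.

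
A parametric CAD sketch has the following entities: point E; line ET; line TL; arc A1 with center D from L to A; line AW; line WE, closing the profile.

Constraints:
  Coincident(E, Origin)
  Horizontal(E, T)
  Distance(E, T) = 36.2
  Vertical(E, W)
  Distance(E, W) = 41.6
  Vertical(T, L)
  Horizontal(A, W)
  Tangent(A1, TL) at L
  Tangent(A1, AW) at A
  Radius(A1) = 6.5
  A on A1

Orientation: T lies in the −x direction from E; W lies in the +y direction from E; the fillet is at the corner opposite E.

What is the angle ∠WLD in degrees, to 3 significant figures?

10.2°

E is at the origin; E and T share the same y with |ET| = 36.2 and T on the −x side, so T = (-36.2, 0.00). E and W share the same x with |EW| = 41.6 and W on the +y side, so W = (0.00, 41.6). The virtual corner opposite E is at (-36.2, 41.6). Tangency of A1 to TL means the radius DL is perpendicular to TL and since A1 is tangent to AW there, DA ⟂ AW, with radius 6.5, so the center D sits 6.5 in from both sides at D = (-29.7, 35.1). That places the tangent points at L = (-36.2, 35.1) on TL and A = (-29.7, 41.6) on AW. Then cos ∠WLD = LW·LD / (|LW||LD|), giving 10.2°.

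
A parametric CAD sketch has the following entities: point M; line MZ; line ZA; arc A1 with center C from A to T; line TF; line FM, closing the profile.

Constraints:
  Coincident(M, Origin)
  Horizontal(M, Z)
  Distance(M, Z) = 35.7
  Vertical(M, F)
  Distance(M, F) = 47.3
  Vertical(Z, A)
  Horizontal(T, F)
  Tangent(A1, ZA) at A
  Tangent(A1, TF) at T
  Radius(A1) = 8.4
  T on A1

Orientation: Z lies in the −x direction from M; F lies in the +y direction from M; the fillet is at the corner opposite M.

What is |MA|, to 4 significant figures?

52.80

M is at the origin; M and Z share the same y with |MZ| = 35.7 and Z on the −x side, so Z = (-35.70, 0.000). MF is vertical with |MF| = 47.3 and F on the +y side, so F = (0.000, 47.30). The virtual corner opposite M is at (-35.70, 47.30). The tangent condition forces CA to be normal to ZA and since A1 is tangent to TF there, CT ⟂ TF, with radius 8.4, so the center C sits 8.4 in from both sides at C = (-27.30, 38.90). That places the tangent points at A = (-35.70, 38.90) on ZA and T = (-27.30, 47.30) on TF. Then |MA| = |A − M| = 52.80.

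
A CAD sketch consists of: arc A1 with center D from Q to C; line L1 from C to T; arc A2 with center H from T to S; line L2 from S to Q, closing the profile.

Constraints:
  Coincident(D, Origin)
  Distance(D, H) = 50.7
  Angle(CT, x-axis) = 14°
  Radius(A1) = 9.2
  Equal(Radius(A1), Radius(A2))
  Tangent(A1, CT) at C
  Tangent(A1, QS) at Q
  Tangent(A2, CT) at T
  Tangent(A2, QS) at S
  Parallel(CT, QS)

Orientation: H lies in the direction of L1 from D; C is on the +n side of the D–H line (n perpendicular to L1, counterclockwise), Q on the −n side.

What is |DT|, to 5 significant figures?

51.528

The slot axis is L1's direction at 14.0°, so u = (cos 14.0°, sin 14.0°) = (0.97030, 0.24192) and n = (−sin 14.0°, cos 14.0°) = (-0.24192, 0.97030). D is at the origin and H lies 50.7 along u from D, so H = 50.7·u = (49.194, 12.265). Tangency of A1 to both parallel lines with radius 9.2 puts C and Q at D ± 9.2·n: C = (-2.2257, 8.9267), Q = (2.2257, -8.9267). Equal radii place T and S the same way about H: T = H + 9.2·n = (46.968, 21.192), S = H − 9.2·n = (51.420, 3.3387). Then |DT| = |T − D| = 51.528.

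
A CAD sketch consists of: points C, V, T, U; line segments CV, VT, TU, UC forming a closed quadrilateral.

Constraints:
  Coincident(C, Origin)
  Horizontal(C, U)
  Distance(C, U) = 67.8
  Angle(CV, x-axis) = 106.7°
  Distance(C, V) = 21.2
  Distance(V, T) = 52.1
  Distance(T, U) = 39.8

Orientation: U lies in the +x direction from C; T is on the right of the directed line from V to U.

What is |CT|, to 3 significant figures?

35.2

Checks: |VT| = 52.10 ✓; |TU| = 39.80 ✓.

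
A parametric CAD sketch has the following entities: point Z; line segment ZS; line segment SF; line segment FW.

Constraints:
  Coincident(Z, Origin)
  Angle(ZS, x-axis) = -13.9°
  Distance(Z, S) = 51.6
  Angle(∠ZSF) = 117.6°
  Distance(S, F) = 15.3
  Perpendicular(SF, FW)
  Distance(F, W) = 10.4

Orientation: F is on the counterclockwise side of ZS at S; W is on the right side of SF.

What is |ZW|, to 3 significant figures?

68.5

∠ZSF = 117.6°, so SF runs at -13.9° + (180° − 117.6°) = 48.5° from the x-axis; with |SF| = 15.3, F = S + 15.3·(cos 48.5°, sin 48.5°) = (60.2, -0.937). SF is perpendicular to FW; with |FW| = 10.4 on the right of SF, W = F + 10.4·(0.749, -0.663) = (68.0, -7.83). Then |ZW| = |W − Z| = 68.5.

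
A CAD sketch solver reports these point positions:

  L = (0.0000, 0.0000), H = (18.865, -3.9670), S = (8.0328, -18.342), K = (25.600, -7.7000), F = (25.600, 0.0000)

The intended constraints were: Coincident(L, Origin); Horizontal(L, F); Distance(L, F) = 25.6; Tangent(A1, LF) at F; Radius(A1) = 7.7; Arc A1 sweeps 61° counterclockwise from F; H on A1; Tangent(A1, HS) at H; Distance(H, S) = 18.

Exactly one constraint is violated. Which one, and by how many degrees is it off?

Tangent(A1, HS) at H — off by 8.00°.

L = (0.00, 0.00) ✓; L.y = 0.00, F.y = 0.00 ✓; |LF| = 25.60 ✓; ∠(KF, FL) = 90.00° ✓; |KF| = 7.700 ✓; bearing(K→H) − bearing(K→F) = 61.00° ✓; |KH| = 7.700 ✓; ∠(KH, HS) = 98.00° ✗; |HS| = 18.00 ✓.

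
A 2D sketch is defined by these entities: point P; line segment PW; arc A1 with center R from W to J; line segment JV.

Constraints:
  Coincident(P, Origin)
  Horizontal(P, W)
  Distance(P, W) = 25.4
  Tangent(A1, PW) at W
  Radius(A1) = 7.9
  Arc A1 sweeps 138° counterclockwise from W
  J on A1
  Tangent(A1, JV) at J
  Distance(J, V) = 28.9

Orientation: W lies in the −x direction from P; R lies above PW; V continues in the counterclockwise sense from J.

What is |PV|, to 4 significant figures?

53.16

P is at the origin; P and W share the same y with |PW| = 25.4 and W on the −x side, so W = (-25.40, 0.000). Tangency of A1 to PW means the radius RW is perpendicular to PW, so R = W + (0, 7.9) = (-25.40, 7.900). On A1, W sits at bearing -90° from R; a 138° counterclockwise sweep puts J at bearing 48°, so J = R + 7.9·(cos 48°, sin 48°) = (-20.11, 13.77). The tangent condition forces RJ to be normal to JV, so JV runs along (−sin 48°, cos 48°); with |JV| = 28.9, V = (-41.59, 33.11). Then |PV| = |V − P| = 53.16.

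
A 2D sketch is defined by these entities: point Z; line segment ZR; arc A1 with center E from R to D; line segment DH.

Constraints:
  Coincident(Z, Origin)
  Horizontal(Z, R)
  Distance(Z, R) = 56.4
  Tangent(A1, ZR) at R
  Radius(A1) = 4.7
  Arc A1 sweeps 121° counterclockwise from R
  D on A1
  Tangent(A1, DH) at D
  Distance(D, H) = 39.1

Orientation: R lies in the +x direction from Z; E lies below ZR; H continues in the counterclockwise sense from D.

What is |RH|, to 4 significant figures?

43.71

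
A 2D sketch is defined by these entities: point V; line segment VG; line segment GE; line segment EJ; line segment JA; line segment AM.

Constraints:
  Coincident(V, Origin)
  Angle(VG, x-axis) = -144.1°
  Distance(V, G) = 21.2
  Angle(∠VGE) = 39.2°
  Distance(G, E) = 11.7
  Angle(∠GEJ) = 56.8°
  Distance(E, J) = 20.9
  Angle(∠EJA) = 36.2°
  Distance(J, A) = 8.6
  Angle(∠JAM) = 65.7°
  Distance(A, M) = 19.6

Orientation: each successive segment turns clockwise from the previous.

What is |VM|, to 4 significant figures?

3.091

∠EJA = 36.2° gives JA at 168.1° from the x-axis; with |JA| = 8.6, A = (-8.622, -14.91). ∠JAM = 65.7° gives AM at 53.80° from the x-axis; with |AM| = 19.6, M = (2.954, 0.9092). Then |VM| = |M − V| = 3.091.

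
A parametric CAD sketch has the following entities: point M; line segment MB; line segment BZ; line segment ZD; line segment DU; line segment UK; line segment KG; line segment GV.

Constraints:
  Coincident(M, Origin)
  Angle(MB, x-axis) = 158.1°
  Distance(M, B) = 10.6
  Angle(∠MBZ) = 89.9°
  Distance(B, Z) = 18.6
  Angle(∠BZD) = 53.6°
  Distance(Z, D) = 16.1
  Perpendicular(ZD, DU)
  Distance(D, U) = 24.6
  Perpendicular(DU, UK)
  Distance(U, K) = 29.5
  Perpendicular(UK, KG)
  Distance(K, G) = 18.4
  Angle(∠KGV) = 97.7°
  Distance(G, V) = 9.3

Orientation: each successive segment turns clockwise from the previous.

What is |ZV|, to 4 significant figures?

6.484

The perpendicularity gives KG at right angles to UK, so KG runs at 31.60°; with |KG| = 18.4, G = (-15.17, 29.36). ∠KGV = 97.7° gives GV at -50.70° from the x-axis; with |GV| = 9.3, V = (-9.279, 22.17). Then |ZV| = |V − Z| = 6.484.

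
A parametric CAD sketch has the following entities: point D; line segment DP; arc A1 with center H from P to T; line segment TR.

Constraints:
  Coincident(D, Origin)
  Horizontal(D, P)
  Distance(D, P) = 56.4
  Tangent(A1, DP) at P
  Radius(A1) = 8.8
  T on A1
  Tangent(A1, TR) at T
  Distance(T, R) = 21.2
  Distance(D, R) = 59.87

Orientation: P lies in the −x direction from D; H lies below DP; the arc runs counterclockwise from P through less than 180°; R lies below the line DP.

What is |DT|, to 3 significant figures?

65.0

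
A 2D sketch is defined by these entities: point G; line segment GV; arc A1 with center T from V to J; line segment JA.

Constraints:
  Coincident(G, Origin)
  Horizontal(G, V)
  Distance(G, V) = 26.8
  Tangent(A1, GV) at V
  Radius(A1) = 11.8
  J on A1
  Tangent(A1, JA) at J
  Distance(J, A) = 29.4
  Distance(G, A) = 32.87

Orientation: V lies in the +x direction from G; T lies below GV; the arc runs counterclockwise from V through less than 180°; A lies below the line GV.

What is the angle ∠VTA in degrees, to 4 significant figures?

131.4°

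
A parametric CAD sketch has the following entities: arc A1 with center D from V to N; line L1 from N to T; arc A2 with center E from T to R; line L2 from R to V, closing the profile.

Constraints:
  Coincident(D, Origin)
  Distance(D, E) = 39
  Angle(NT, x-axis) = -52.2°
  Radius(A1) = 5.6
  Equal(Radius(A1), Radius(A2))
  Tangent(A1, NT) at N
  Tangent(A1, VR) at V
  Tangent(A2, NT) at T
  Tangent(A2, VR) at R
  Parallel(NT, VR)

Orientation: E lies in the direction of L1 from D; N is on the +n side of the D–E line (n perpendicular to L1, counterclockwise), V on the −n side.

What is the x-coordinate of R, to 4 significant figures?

19.48

The slot axis is L1's direction at -52.2°, so u = (cos -52.2°, sin -52.2°) = (0.6129, -0.7902) and n = (−sin -52.2°, cos -52.2°) = (0.7902, 0.6129). D is at the origin and E lies 39.0 along u from D, so E = 39.0·u = (23.90, -30.82). Tangency of A1 to both parallel lines with radius 5.6 puts N and V at D ± 5.6·n: N = (4.425, 3.432), V = (-4.425, -3.432). Equal radii place T and R the same way about E: T = E + 5.6·n = (28.33, -27.38), R = E − 5.6·n = (19.48, -34.25). So R.x = 19.48.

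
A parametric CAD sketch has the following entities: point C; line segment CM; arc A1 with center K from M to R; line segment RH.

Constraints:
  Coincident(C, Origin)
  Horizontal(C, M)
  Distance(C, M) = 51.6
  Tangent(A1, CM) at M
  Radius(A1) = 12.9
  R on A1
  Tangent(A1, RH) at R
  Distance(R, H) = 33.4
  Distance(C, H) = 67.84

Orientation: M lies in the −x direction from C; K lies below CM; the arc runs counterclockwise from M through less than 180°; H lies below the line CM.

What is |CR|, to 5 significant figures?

65.792

Checks: C.y = 0.00, M.y = 0.00 ✓; |KM| = 12.90 ✓; |KR| = 12.90 ✓; ∠(KR, RH) = 90.00° ✓; |RH| = 33.40 ✓; |CH| = 67.84 ✓.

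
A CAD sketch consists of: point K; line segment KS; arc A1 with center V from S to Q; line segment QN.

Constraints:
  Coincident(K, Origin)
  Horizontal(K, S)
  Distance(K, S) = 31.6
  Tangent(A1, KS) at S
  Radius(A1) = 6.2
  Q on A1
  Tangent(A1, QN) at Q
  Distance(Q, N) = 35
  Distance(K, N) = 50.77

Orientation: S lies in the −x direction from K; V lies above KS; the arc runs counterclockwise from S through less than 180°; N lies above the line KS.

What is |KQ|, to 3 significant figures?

26.3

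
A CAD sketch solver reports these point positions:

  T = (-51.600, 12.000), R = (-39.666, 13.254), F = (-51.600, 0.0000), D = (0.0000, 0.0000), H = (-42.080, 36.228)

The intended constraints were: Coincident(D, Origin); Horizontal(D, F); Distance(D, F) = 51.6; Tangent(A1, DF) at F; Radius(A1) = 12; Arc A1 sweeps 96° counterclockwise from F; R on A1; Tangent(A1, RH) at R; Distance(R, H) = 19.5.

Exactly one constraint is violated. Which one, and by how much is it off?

Distance(R, H) = 19.5 — off by 3.60.

D = (0.00, 0.00) ✓; D.y = 0.00, F.y = 0.00 ✓; |DF| = 51.60 ✓; ∠(TF, FD) = 90.00° ✓; |TF| = 12.00 ✓; bearing(T→R) − bearing(T→F) = 96.00° ✓; |TR| = 12.00 ✓; ∠(TR, RH) = 90.00° ✓; |RH| = 23.10 ✗.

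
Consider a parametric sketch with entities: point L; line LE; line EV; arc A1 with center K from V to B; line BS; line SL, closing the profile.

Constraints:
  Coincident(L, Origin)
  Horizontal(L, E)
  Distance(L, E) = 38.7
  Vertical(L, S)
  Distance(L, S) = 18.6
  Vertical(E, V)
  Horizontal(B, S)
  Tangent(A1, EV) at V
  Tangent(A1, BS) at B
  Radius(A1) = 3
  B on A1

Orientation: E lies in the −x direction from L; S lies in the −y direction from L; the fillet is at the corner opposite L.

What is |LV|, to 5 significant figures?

41.726

The virtual corner opposite L is at (-38.700, -18.600). The tangent condition forces KV to be normal to EV and A1 meets BS tangentially, so KB is at right angles to BS, with radius 3.0, so the center K sits 3.0 in from both sides at K = (-35.700, -15.600). That places the tangent points at V = (-38.700, -15.600) on EV and B = (-35.700, -18.600) on BS. Then |LV| = |V − L| = 41.726.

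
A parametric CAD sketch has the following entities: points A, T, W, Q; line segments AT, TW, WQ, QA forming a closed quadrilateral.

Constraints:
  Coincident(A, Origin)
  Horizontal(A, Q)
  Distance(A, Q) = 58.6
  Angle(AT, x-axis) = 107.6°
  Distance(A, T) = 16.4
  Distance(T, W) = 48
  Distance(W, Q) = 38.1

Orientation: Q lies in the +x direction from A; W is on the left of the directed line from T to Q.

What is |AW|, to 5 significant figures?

51.730

A is at the origin; AQ is horizontal with |AQ| = 58.6 and Q in +x, so Q = (58.6, 0). AT runs at 107.6° with |AT| = 16.4, so T = (-4.9589, 15.632). W is determined by |TW| = 48.0 and |WQ| = 38.1 together: it lies at the intersection of circle(T, 48.0) and circle(Q, 38.1). With |TQ| = 65.453, the foot of the radical line on TQ is 39.238 from T and the perpendicular offset is √(48.0² − 39.238²) = 27.647. Taking the left-of-TQ solution: W = (39.747, 33.108).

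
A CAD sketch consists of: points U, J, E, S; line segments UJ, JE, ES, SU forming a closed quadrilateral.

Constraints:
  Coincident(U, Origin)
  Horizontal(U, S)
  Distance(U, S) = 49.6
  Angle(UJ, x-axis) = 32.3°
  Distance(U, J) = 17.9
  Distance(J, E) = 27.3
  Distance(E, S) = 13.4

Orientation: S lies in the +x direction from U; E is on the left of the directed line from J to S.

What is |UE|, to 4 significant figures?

43.85

U is at the origin; U and S share the same y with |US| = 49.6 and S in +x, so S = (49.6, 0). UJ runs at 32.3° with |UJ| = 17.9, so J = (15.13, 9.565). E is determined by |JE| = 27.3 and |ES| = 13.4 together: it lies at the intersection of circle(J, 27.3) and circle(S, 13.4). With |JS| = 35.77, the foot of the radical line on JS is 25.79 from J and the perpendicular offset is √(27.3² − 25.79²) = 8.943. Taking the left-of-JS solution: E = (42.38, 11.29).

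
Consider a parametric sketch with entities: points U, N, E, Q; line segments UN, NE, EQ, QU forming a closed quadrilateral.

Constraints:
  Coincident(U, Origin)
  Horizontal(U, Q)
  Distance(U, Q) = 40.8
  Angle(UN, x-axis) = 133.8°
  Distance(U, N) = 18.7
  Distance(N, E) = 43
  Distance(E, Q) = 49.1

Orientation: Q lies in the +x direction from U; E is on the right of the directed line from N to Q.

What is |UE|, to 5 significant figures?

27.475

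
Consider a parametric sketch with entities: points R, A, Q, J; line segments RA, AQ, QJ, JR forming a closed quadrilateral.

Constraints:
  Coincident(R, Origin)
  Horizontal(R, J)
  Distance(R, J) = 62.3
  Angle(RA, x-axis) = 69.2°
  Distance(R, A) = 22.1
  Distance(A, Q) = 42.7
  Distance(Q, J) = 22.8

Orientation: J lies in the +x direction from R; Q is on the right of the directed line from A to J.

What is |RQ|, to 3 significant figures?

41.1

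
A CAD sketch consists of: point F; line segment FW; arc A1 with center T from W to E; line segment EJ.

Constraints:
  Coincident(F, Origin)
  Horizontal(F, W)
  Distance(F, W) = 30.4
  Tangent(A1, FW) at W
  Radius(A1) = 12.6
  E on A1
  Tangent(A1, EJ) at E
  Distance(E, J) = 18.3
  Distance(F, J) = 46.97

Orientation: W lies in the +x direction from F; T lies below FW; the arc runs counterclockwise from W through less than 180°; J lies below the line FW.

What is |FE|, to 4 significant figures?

28.77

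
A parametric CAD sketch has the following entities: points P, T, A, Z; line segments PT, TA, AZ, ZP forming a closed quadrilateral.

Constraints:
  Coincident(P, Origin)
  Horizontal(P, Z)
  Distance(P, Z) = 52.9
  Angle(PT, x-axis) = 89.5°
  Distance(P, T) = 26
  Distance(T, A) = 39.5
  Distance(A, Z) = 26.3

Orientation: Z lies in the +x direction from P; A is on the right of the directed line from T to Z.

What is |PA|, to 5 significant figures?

26.992

P is at the origin; PZ is horizontal with |PZ| = 52.9 and Z in +x, so Z = (52.9, 0). PT runs at 89.5° with |PT| = 26.0, so T = (0.22689, 25.999). A is determined by |TA| = 39.5 and |AZ| = 26.3 together: it lies at the intersection of circle(T, 39.5) and circle(Z, 26.3). With |TZ| = 58.740, the foot of the radical line on TZ is 36.763 from T and the perpendicular offset is √(39.5² − 36.763²) = 14.447. Taking the right-of-TZ solution: A = (26.799, -3.2274).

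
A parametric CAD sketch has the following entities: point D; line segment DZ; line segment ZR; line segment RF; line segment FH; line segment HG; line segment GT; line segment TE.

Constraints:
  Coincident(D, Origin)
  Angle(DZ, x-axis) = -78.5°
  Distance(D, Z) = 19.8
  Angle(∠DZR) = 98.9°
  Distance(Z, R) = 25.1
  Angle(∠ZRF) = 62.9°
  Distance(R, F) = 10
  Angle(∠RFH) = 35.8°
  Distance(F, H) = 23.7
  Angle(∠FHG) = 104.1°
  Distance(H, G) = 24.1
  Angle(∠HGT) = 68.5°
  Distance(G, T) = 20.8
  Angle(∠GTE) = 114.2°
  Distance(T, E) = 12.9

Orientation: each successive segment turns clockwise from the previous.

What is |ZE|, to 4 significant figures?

28.12

D is at the origin; DZ runs at -78.5° with length 19.8, so Z = (3.947, -19.40). ∠DZR = 98.9° gives ZR at -159.6° from the x-axis; with |ZR| = 25.1, R = (-19.58, -28.15). ∠ZRF = 62.9° gives RF at 83.30° from the x-axis; with |RF| = 10.0, F = (-18.41, -18.22). ∠RFH = 35.8° gives FH at -60.90° from the x-axis; with |FH| = 23.7, H = (-6.885, -38.93). ∠FHG = 104.1° gives HG at -136.8° from the x-axis; with |HG| = 24.1, G = (-24.45, -55.43). ∠HGT = 68.5° gives GT at 111.7° from the x-axis; with |GT| = 20.8, T = (-32.14, -36.10). ∠GTE = 114.2° gives TE at 45.90° from the x-axis; with |TE| = 12.9, E = (-23.17, -26.84). Then |ZE| = |E − Z| = 28.12.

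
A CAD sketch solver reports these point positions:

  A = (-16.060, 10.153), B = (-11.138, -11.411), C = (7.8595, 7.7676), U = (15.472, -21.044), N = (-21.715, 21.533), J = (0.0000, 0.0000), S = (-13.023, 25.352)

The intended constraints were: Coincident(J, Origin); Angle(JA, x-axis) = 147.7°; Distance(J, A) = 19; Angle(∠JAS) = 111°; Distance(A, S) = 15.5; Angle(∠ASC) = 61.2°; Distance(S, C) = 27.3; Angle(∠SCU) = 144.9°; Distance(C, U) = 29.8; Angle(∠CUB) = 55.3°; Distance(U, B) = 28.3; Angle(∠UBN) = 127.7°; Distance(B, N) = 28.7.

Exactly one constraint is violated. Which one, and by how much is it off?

Distance(B, N) = 28.7 — off by 5.90.

J = (0.00, 0.00) ✓; JA at 147.7° ✓; |JA| = 19.00 ✓; ∠JAS = 111.0° ✓; |AS| = 15.50 ✓; ∠ASC = 61.20° ✓; |SC| = 27.30 ✓; ∠SCU = 144.9° ✓; |CU| = 29.80 ✓; ∠CUB = 55.30° ✓; |UB| = 28.30 ✓; ∠UBN = 127.7° ✓; |BN| = 34.60 ✗.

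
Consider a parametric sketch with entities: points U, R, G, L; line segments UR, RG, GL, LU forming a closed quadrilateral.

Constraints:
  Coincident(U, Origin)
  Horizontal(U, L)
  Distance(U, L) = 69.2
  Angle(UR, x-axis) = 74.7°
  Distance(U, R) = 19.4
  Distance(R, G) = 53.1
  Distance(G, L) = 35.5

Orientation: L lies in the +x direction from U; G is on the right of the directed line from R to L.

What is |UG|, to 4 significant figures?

45.56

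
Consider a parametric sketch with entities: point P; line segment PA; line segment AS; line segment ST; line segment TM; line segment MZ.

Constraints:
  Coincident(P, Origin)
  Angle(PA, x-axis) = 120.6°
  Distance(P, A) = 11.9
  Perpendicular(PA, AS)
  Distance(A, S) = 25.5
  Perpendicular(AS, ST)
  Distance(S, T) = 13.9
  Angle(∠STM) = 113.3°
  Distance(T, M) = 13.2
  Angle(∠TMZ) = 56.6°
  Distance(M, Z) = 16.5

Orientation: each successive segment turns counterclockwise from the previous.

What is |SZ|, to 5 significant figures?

9.6679

∠STM = 113.3° gives TM at 7.3000° from the x-axis; with |TM| = 13.2, M = (-7.8378, -13.025). ∠TMZ = 56.6° gives MZ at 130.70° from the x-axis; with |MZ| = 16.5, Z = (-18.597, -0.51557). Then |SZ| = |Z − S| = 9.6679.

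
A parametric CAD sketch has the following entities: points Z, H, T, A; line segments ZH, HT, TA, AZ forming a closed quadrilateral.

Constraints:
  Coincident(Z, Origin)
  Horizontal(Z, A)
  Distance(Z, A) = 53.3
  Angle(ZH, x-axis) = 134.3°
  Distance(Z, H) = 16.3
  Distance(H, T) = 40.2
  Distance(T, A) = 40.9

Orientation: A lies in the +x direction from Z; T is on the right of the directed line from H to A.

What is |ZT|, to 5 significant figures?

23.902

Z is at the origin; Z and A share the same y with |ZA| = 53.3 and A in +x, so A = (53.3, 0). ZH runs at 134.3° with |ZH| = 16.3, so H = (-11.384, 11.666). T is determined by |HT| = 40.2 and |TA| = 40.9 together: it lies at the intersection of circle(H, 40.2) and circle(A, 40.9). With |HA| = 65.728, the foot of the radical line on HA is 32.432 from H and the perpendicular offset is √(40.2² − 32.432²) = 23.753. Taking the right-of-HA solution: T = (16.317, -17.466).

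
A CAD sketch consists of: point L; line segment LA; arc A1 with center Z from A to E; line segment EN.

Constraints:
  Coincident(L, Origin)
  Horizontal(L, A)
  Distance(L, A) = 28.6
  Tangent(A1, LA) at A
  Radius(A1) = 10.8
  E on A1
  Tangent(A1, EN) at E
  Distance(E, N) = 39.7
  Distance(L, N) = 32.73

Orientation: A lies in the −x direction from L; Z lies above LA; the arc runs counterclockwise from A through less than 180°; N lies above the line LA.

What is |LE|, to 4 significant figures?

21.06

Checks: |ZE| = 10.80 ✓; ∠(ZE, EN) = 90.00° ✓; |EN| = 39.70 ✓; |LN| = 32.73 ✓.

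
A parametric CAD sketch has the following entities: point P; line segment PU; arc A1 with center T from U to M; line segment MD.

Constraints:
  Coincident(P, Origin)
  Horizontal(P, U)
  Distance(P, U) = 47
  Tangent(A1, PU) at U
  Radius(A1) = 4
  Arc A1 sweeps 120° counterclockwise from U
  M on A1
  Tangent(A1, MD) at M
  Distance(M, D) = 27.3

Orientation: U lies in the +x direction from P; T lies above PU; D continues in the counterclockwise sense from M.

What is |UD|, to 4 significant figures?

31.34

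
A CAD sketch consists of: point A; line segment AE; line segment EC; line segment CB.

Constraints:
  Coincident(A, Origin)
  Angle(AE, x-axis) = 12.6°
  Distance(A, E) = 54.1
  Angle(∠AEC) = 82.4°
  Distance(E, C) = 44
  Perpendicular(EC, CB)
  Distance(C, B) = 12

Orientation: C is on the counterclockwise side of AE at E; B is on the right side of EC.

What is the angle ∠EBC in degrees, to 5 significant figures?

74.745°

A is at the origin; AE runs at 12.6° with length 54.1, so E = 54.1·(cos 12.6°, sin 12.6°) = (52.797, 11.802). ∠AEC = 82.4°, so EC runs at 12.6° + (180° − 82.4°) = 110.20° from the x-axis; with |EC| = 44.0, C = E + 44.0·(cos 110.20°, sin 110.20°) = (37.604, 53.095). EC ⟂ CB; with |CB| = 12.0 on the right of EC, B = C + 12.0·(0.93849, 0.34530) = (48.866, 57.239). Then cos ∠EBC = BE·BC / (|BE||BC|), giving 74.745°.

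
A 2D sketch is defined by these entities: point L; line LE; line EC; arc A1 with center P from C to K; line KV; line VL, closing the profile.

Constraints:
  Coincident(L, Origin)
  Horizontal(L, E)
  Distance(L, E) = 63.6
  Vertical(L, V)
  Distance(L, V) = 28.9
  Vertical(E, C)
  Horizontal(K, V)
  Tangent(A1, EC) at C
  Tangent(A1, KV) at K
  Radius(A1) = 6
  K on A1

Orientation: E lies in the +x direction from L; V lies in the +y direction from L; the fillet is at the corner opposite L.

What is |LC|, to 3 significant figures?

67.6

L is at the origin; L and E share the same y with |LE| = 63.6 and E on the +x side, so E = (63.6, 0.00). LV is vertical with |LV| = 28.9 and V on the +y side, so V = (0.00, 28.9). The virtual corner opposite L is at (63.6, 28.9). Tangency of A1 to EC means the radius PC is perpendicular to EC and the tangent condition forces PK to be normal to KV, with radius 6.0, so the center P sits 6.0 in from both sides at P = (57.6, 22.9). That places the tangent points at C = (63.6, 22.9) on EC and K = (57.6, 28.9) on KV. Then |LC| = |C − L| = 67.6.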